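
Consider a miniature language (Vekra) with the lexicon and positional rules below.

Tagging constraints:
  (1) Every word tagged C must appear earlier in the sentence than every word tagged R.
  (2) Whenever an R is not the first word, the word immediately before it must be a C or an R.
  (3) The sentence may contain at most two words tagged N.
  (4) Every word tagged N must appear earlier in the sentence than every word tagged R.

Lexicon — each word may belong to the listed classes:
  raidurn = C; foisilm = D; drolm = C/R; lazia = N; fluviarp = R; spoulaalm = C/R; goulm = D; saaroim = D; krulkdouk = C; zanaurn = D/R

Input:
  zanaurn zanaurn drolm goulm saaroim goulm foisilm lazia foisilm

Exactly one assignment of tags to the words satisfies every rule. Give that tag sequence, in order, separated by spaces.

D D C D D D D N D

Candidates per position — 1:zanaurn {D,R}; 2:zanaurn {D,R}; 3:drolm {C,R}; 4:goulm {D}; 5:saaroim {D}; 6:goulm {D}; 7:foisilm {D}; 8:lazia {N}; 9:foisilm {D}.
Position 1: R is ruled out by rule 4; that leaves D.
Position 2: R is ruled out by rule 2; that leaves D.
Position 3: R is ruled out by rule 2; that leaves C.
The only consistent sequence is: D D C D D D D N D.
Check: rule 1 holds; rule 2 holds; rule 3 holds; rule 4 holds.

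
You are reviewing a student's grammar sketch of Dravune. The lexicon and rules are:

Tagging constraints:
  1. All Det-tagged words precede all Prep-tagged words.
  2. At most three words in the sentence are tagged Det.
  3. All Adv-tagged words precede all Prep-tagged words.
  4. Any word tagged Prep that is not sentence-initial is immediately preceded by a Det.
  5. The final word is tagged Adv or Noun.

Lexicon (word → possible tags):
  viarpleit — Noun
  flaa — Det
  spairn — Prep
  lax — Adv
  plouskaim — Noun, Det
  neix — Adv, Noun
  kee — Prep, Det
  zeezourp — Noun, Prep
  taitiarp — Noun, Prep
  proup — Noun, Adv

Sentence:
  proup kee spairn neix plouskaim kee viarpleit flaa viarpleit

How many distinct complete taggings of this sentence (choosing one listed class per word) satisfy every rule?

Candidates per position — 1:proup {Noun,Adv}; 2:kee {Prep,Det}; 3:spairn {Prep}; 4:neix {Adv,Noun}; 5:plouskaim {Noun,Det}; 6:kee {Prep,Det}; 7:viarpleit {Noun}; 8:flaa {Det}; 9:viarpleit {Noun}.
There are 32 candidate sequences in total.
Rule 1 cannot be satisfied by any choice of tags from the lexicon.
So there is no consistent tagging.
Count = 0.

0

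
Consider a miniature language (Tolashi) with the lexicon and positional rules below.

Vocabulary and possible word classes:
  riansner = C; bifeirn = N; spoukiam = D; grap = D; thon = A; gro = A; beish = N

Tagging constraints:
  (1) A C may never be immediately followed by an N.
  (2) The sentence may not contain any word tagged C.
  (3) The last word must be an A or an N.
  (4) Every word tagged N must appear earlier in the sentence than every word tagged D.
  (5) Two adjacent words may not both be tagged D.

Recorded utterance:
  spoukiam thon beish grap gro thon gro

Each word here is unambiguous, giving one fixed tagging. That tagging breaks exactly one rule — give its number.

Fixed tagging: D A N D A A A.
Rule check: R1 pass, R2 pass, R3 pass, R4 fail, R5 pass.
Only rule 4 fails.

4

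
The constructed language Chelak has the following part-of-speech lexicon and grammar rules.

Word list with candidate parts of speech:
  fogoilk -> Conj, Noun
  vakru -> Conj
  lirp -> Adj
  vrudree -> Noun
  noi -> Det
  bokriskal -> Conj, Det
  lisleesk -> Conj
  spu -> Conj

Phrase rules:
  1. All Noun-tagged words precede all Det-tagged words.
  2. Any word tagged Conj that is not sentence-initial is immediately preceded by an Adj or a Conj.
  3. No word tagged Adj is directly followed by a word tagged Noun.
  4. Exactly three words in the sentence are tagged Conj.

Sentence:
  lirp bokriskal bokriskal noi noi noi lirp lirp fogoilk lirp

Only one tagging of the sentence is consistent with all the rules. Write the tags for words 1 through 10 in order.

Adj Conj Conj Det Det Det Adj Adj Conj Adj

Candidates per position — 1:lirp {Adj}; 2:bokriskal {Conj,Det}; 3:bokriskal {Conj,Det}; 4:noi {Det}; 5:noi {Det}; 6:noi {Det}; 7:lirp {Adj}; 8:lirp {Adj}; 9:fogoilk {Conj,Noun}; 10:lirp {Adj}.
If word 2 were Det, no tagging could satisfy rule 4; so word 2 is Conj.
If word 3 were Det, no tagging could satisfy rule 4; so word 3 is Conj.
If word 9 were Noun, no tagging could satisfy rule 1; so word 9 is Conj.
The unique satisfying tagging is: Adj Conj Conj Det Det Det Adj Adj Conj Adj.
Rule-by-rule: rule 1 ok; rule 2 ok; rule 3 ok; rule 4 ok.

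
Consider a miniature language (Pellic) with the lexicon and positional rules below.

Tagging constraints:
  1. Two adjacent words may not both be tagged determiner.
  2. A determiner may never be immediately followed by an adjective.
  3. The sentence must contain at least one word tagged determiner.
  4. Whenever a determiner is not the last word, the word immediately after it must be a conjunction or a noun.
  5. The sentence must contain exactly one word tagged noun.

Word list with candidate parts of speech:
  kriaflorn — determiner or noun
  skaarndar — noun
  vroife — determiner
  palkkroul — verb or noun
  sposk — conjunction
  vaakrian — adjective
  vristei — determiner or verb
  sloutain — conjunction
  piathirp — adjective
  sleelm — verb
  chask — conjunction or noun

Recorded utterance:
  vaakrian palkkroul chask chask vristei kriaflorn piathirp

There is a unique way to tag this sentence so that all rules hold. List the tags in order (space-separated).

Candidates per position — 1:vaakrian {adjective}; 2:palkkroul {verb,noun}; 3:chask {conjunction,noun}; 4:chask {conjunction,noun}; 5:vristei {determiner,verb}; 6:kriaflorn {determiner,noun}; 7:piathirp {adjective}.
Position 6: tagging it determiner would leave rule 2 unsatisfiable, so it must be noun.
Position 2: tagging it noun would leave rule 5 unsatisfiable, so it must be verb.
Position 3: tagging it noun would leave rule 5 unsatisfiable, so it must be conjunction.
Position 4: tagging it noun would leave rule 5 unsatisfiable, so it must be conjunction.
Position 5: tagging it verb would leave rule 3 unsatisfiable, so it must be determiner.
So the tagging must be: adjective verb conjunction conjunction determiner noun adjective.
Rule-by-rule: rule 1 ok; rule 2 ok; rule 3 ok; rule 4 ok; rule 5 ok.

adjective verb conjunction conjunction determiner noun adjective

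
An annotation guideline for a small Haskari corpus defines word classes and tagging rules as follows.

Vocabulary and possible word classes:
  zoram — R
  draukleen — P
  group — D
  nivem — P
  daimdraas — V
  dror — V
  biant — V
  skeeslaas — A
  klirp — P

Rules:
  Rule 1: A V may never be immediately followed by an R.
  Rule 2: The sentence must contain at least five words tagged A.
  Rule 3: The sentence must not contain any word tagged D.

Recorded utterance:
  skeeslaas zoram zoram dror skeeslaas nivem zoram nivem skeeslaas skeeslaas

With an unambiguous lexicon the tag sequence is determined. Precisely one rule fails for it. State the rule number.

2

Fixed tagging: A R R V A P R P A A.
Rule check: R1 ok, R2 fails, R3 ok.
Only rule 2 fails.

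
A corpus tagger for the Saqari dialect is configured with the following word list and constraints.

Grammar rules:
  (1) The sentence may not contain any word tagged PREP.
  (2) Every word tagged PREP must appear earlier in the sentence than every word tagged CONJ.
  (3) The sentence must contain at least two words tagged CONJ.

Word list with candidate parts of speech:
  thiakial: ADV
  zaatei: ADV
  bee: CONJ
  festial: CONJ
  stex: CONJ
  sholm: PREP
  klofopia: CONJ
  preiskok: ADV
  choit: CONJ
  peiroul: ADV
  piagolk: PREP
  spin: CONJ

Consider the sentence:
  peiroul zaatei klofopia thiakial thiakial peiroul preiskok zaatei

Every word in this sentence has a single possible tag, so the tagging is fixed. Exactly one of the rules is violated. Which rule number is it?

3

Fixed tagging: ADV ADV CONJ ADV ADV ADV ADV ADV.
Rule check: R1 ✓, R2 ✓, R3 ✗.
Only rule 3 fails.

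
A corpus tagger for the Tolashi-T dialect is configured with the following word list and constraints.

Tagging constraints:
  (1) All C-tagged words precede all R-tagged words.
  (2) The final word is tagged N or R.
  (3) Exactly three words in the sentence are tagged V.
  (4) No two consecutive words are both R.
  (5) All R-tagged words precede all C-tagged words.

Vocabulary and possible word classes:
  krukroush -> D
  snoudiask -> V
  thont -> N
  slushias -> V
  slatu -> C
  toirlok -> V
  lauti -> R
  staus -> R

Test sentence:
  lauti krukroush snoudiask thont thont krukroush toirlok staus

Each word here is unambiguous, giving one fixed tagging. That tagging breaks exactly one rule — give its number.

Fixed tagging: R D V N N D V R.
Rule check: R1 pass, R2 pass, R3 fail, R4 pass, R5 pass.
Only rule 3 fails.

3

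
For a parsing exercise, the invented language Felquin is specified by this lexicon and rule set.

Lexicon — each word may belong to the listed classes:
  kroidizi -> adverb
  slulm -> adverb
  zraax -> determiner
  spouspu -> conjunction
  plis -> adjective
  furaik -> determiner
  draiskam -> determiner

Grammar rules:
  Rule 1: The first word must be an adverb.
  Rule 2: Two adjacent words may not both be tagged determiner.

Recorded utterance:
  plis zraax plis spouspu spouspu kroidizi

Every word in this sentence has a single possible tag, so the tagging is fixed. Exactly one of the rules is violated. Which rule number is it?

1

Fixed tagging: adjective determiner adjective conjunction conjunction adverb.
Applying the rules: R1 violated, R2 holds.
Only rule 1 fails.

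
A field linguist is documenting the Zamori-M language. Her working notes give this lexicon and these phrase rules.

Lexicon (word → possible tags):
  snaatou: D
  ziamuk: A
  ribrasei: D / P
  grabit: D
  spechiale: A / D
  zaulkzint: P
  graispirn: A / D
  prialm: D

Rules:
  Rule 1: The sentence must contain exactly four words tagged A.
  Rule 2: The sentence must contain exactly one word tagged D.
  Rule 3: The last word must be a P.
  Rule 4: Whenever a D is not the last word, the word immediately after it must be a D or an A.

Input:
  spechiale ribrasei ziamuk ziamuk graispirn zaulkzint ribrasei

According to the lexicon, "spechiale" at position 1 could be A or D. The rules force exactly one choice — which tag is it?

A

Candidates per position — 1:spechiale {A,D}; 2:ribrasei {D,P}; 3:ziamuk {A}; 4:ziamuk {A}; 5:graispirn {A,D}; 6:zaulkzint {P}; 7:ribrasei {D,P}.
Position 1: tagging it D would leave rule 1 unsatisfiable, so it must be A.
Position 5: tagging it D would leave rule 1 unsatisfiable, so it must be A.
Position 7: tagging it D would leave rule 3 unsatisfiable, so it must be P.
Position 2: tagging it P would leave rule 2 unsatisfiable, so it must be D.
So the tagging must be: A D A A A P P.
Rule-by-rule: rule 1 satisfied; rule 2 satisfied; rule 3 satisfied; rule 4 satisfied.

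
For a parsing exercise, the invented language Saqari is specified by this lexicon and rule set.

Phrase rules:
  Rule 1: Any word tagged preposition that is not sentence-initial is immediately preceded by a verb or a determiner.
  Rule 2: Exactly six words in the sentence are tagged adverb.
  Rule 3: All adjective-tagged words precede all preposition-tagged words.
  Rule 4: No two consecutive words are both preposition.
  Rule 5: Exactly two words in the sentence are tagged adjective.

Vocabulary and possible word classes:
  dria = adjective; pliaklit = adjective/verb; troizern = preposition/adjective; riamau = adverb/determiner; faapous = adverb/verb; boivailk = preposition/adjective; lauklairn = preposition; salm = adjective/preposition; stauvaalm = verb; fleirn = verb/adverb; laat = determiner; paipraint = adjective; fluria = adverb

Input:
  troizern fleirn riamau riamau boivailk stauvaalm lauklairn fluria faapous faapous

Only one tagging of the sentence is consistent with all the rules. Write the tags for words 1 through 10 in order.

adjective adverb adverb adverb adjective verb preposition adverb adverb adverb

Candidates per position — 1:troizern {preposition,adjective}; 2:fleirn {verb,adverb}; 3:riamau {adverb,determiner}; 4:riamau {adverb,determiner}; 5:boivailk {preposition,adjective}; 6:stauvaalm {verb}; 7:lauklairn {preposition}; 8:fluria {adverb}; 9:faapous {adverb,verb}; 10:faapous {adverb,verb}.
Position 1: preposition is ruled out by rule 5; that leaves adjective.
Position 2: verb is ruled out by rule 2; that leaves adverb.
Position 3: determiner is ruled out by rule 2; that leaves adverb.
Position 4: determiner is ruled out by rule 2; that leaves adverb.
Position 5: preposition is ruled out by rule 1; that leaves adjective.
Position 9: verb is ruled out by rule 2; that leaves adverb.
Position 10: verb is ruled out by rule 2; that leaves adverb.
The only consistent sequence is: adjective adverb adverb adverb adjective verb preposition adverb adverb adverb.
Check: rule 1 holds; rule 2 holds; rule 3 holds; rule 4 holds; rule 5 holds.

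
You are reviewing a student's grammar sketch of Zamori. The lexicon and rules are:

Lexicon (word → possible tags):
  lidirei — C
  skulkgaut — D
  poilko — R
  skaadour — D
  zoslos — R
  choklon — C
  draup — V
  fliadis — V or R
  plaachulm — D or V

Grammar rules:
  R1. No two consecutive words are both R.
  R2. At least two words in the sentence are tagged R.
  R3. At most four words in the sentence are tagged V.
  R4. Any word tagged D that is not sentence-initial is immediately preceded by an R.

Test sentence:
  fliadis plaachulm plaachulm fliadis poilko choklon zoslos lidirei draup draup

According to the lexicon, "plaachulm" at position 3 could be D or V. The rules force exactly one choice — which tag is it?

Candidates per position — 1:fliadis {V,R}; 2:plaachulm {D,V}; 3:plaachulm {D,V}; 4:fliadis {V,R}; 5:poilko {R}; 6:choklon {C}; 7:zoslos {R}; 8:lidirei {C}; 9:draup {V}; 10:draup {V}.
At position 3, choosing D makes rule 4 impossible to satisfy; hence V.
At position 4, choosing R makes rule 1 impossible to satisfy; hence V.
At position 1, choosing V makes rule 3 impossible to satisfy; hence R.
At position 2, choosing V makes rule 3 impossible to satisfy; hence D.
So the tagging must be: R D V V R C R C V V.
Verifying each rule — rule 1 ok; rule 2 ok; rule 3 ok; rule 4 ok.

V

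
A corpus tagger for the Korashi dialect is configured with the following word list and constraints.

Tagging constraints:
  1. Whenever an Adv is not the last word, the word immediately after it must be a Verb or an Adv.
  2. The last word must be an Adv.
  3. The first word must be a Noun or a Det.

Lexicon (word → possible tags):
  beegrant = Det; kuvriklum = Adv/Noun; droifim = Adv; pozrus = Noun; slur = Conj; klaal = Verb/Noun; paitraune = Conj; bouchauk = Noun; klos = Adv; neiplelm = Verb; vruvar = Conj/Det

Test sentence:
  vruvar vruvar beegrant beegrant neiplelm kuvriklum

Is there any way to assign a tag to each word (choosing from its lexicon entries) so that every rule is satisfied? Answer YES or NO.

Candidates per position — 1:vruvar {Conj,Det}; 2:vruvar {Conj,Det}; 3:beegrant {Det}; 4:beegrant {Det}; 5:neiplelm {Verb}; 6:kuvriklum {Adv,Noun}.
One satisfying assignment: Det Conj Det Det Verb Adv.
Rule-by-rule: rule 1 satisfied; rule 2 satisfied; rule 3 satisfied.

YES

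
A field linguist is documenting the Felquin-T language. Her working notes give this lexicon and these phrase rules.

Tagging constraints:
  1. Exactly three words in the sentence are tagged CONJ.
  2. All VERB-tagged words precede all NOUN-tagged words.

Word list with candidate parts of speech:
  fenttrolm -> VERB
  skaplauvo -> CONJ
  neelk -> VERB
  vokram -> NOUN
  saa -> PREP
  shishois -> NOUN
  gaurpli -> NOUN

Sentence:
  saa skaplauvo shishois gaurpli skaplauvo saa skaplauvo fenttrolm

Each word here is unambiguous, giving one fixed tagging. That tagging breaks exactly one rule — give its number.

2

Fixed tagging: PREP CONJ NOUN NOUN CONJ PREP CONJ VERB.
Rule check: R1 pass, R2 fail.
Only rule 2 fails.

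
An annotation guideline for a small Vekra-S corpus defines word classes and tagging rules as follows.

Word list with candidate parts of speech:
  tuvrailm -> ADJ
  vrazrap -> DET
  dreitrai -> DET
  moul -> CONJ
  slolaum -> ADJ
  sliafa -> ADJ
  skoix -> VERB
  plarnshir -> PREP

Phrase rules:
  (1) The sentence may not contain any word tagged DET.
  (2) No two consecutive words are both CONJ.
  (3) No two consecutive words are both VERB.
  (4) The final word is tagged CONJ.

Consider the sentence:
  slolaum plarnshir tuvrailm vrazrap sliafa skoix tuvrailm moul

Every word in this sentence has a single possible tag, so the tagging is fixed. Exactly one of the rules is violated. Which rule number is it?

1

Fixed tagging: ADJ PREP ADJ DET ADJ VERB ADJ CONJ.
Checking each rule: R1 fail, R2 pass, R3 pass, R4 pass.
Only rule 1 fails.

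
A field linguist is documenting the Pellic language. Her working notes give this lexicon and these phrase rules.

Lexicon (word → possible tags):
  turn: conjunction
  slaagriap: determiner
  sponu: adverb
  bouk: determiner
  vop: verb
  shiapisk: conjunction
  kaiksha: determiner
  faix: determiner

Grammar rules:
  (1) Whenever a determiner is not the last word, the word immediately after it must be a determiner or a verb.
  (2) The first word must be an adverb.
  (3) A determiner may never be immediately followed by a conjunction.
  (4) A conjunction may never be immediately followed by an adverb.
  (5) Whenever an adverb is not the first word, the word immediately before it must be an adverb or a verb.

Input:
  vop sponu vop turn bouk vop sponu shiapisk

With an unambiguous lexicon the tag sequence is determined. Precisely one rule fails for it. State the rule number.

2

Fixed tagging: verb adverb verb conjunction determiner verb adverb conjunction.
Checking each rule: R1 ok, R2 fails, R3 ok, R4 ok, R5 ok.
Only rule 2 fails.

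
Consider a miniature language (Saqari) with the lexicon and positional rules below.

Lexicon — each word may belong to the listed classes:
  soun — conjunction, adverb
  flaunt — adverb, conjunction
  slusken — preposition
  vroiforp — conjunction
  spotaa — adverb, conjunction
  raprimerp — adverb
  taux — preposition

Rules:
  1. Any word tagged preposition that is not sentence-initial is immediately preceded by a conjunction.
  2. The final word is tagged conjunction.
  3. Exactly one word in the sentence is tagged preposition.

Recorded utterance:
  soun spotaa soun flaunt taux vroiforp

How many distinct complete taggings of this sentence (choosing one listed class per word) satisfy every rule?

8

Candidates per position — 1:soun {conjunction,adverb}; 2:spotaa {adverb,conjunction}; 3:soun {conjunction,adverb}; 4:flaunt {adverb,conjunction}; 5:taux {preposition}; 6:vroiforp {conjunction}.
There are 16 candidate sequences in total.
Checking each against the rules leaves 8 sequences.
Count = 8.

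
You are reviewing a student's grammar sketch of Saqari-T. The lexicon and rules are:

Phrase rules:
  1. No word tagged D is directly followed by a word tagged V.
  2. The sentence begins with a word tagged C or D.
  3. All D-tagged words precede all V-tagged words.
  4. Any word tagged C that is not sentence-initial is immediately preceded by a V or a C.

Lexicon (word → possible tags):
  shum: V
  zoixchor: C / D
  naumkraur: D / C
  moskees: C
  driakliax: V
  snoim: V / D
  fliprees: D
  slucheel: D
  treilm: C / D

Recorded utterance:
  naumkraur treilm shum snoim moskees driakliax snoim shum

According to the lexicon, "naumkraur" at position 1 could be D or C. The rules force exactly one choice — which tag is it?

Candidates per position — 1:naumkraur {D,C}; 2:treilm {C,D}; 3:shum {V}; 4:snoim {V,D}; 5:moskees {C}; 6:driakliax {V}; 7:snoim {V,D}; 8:shum {V}.
Position 2: tagging it D would leave rule 1 unsatisfiable, so it must be C.
Position 4: tagging it D would leave rule 3 unsatisfiable, so it must be V.
Position 7: tagging it D would leave rule 1 unsatisfiable, so it must be V.
Position 1: tagging it D would leave rule 4 unsatisfiable, so it must be C.
The only consistent sequence is: C C V V C V V V.
Checking: rule 1 satisfied; rule 2 satisfied; rule 3 satisfied; rule 4 satisfied.

C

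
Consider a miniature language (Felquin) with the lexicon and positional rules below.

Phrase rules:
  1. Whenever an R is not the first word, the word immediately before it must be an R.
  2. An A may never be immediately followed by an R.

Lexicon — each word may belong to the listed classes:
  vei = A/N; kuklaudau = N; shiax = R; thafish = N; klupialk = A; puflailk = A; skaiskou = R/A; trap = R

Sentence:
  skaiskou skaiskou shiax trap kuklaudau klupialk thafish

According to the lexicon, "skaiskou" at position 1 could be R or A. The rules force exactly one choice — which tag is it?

R

Candidates per position — 1:skaiskou {R,A}; 2:skaiskou {R,A}; 3:shiax {R}; 4:trap {R}; 5:kuklaudau {N}; 6:klupialk {A}; 7:thafish {N}.
At position 1, choosing A makes rule 1 impossible to satisfy; hence R.
At position 2, choosing A makes rule 1 impossible to satisfy; hence R.
So the tagging must be: R R R R N A N.
Verifying each rule — rule 1 satisfied; rule 2 satisfied.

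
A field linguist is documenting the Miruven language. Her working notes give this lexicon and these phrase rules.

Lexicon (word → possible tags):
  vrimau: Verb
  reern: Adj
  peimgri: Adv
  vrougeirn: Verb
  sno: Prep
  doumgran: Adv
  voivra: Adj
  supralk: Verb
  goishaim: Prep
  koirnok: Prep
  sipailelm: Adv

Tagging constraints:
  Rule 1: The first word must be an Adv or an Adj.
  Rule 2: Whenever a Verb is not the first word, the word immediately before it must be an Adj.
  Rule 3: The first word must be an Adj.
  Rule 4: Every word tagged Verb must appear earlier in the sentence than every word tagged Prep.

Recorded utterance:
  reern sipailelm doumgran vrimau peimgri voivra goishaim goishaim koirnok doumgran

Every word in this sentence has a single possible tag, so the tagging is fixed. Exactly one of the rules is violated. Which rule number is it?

2

Fixed tagging: Adj Adv Adv Verb Adv Adj Prep Prep Prep Adv.
Checking each rule: R1 ok, R2 fails, R3 ok, R4 ok.
Only rule 2 fails.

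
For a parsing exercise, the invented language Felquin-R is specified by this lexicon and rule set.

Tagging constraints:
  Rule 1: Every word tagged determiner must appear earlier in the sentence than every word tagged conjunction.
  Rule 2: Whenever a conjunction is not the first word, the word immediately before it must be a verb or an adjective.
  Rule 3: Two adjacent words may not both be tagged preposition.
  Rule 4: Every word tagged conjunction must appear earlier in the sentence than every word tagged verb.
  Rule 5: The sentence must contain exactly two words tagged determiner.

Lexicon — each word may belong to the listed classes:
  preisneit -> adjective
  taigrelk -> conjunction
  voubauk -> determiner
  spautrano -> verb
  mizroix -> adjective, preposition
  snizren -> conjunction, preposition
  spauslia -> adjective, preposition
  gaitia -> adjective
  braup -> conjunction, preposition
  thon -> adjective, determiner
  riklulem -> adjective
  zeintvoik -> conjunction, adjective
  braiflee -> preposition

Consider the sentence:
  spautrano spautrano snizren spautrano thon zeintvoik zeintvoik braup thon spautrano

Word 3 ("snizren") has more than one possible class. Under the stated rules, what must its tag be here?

Candidates per position — 1:spautrano {verb}; 2:spautrano {verb}; 3:snizren {conjunction,preposition}; 4:spautrano {verb}; 5:thon {adjective,determiner}; 6:zeintvoik {conjunction,adjective}; 7:zeintvoik {conjunction,adjective}; 8:braup {conjunction,preposition}; 9:thon {adjective,determiner}; 10:spautrano {verb}.
Position 3: tagging it conjunction would leave rule 4 unsatisfiable, so it must be preposition.
Position 5: tagging it adjective would leave rule 5 unsatisfiable, so it must be determiner.
Position 6: tagging it conjunction would leave rule 2 unsatisfiable, so it must be adjective.
Position 7: tagging it conjunction would leave rule 4 unsatisfiable, so it must be adjective.
Position 8: tagging it conjunction would leave rule 4 unsatisfiable, so it must be preposition.
Position 9: tagging it adjective would leave rule 5 unsatisfiable, so it must be determiner.
The only consistent sequence is: verb verb preposition verb determiner adjective adjective preposition determiner verb.
Checking: rule 1 ✓; rule 2 ✓; rule 3 ✓; rule 4 ✓; rule 5 ✓.

preposition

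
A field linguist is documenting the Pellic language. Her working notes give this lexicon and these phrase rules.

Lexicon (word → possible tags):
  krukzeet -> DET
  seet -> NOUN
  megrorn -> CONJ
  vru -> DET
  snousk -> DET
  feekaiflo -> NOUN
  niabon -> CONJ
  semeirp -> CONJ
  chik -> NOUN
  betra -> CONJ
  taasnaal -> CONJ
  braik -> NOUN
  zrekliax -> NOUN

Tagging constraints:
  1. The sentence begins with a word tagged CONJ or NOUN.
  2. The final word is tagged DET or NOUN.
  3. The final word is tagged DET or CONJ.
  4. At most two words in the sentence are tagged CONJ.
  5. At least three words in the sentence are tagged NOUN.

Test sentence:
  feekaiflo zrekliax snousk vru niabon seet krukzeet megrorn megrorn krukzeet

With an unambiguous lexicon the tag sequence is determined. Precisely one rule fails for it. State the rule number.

4

Fixed tagging: NOUN NOUN DET DET CONJ NOUN DET CONJ CONJ DET.
Rule check: R1 pass, R2 pass, R3 pass, R4 fail, R5 pass.
Only rule 4 fails.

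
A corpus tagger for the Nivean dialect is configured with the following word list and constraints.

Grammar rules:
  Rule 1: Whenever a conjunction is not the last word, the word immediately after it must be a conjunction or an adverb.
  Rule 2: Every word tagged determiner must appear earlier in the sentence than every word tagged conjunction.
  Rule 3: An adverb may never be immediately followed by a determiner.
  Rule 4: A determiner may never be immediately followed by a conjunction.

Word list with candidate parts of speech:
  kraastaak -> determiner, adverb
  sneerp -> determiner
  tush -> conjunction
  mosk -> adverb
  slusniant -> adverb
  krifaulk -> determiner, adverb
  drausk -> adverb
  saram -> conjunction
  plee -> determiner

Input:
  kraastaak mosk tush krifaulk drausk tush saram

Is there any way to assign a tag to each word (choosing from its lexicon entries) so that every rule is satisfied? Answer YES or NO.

Candidates per position — 1:kraastaak {determiner,adverb}; 2:mosk {adverb}; 3:tush {conjunction}; 4:krifaulk {determiner,adverb}; 5:drausk {adverb}; 6:tush {conjunction}; 7:saram {conjunction}.
One satisfying assignment: determiner adverb conjunction adverb adverb conjunction conjunction.
Check: rule 1 satisfied; rule 2 satisfied; rule 3 satisfied; rule 4 satisfied.

YES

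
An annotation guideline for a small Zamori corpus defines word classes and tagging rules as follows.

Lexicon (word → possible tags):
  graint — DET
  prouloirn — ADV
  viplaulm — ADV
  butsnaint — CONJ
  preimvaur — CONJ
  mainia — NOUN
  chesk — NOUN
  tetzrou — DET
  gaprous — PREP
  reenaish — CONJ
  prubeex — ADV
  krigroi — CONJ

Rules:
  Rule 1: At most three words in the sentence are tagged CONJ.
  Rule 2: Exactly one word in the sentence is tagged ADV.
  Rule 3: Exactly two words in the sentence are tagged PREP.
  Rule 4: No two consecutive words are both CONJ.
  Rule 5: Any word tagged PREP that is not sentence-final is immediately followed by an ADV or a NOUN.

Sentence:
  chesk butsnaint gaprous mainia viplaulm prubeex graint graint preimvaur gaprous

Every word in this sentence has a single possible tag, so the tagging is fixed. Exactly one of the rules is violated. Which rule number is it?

Fixed tagging: NOUN CONJ PREP NOUN ADV ADV DET DET CONJ PREP.
Rule check: R1 holds, R2 violated, R3 holds, R4 holds, R5 holds.
Only rule 2 fails.

2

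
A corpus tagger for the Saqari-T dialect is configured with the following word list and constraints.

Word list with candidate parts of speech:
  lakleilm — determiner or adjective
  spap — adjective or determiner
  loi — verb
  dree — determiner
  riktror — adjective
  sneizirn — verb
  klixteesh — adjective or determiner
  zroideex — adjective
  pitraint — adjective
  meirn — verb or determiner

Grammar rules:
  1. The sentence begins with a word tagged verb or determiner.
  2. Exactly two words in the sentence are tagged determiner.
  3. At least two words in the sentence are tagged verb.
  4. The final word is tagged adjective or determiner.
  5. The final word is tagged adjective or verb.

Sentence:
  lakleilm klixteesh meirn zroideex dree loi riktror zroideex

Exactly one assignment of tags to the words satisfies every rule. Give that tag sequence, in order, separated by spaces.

Candidates per position — 1:lakleilm {determiner,adjective}; 2:klixteesh {adjective,determiner}; 3:meirn {verb,determiner}; 4:zroideex {adjective}; 5:dree {determiner}; 6:loi {verb}; 7:riktror {adjective}; 8:zroideex {adjective}.
If word 1 were adjective, no tagging could satisfy rule 1; so word 1 is determiner.
If word 2 were determiner, no tagging could satisfy rule 2; so word 2 is adjective.
If word 3 were determiner, no tagging could satisfy rule 2; so word 3 is verb.
The only consistent sequence is: determiner adjective verb adjective determiner verb adjective adjective.
Check: rule 1 ok; rule 2 ok; rule 3 ok; rule 4 ok; rule 5 ok.

determiner adjective verb adjective determiner verb adjective adjective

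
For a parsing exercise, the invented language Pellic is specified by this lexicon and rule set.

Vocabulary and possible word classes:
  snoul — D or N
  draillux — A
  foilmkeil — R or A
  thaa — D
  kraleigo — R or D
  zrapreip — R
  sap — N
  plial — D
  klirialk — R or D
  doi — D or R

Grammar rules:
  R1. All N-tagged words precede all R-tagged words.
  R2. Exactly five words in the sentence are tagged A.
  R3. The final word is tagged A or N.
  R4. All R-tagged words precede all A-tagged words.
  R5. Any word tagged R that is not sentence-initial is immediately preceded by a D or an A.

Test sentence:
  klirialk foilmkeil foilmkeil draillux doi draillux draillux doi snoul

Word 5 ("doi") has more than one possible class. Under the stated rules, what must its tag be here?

D

Candidates per position — 1:klirialk {R,D}; 2:foilmkeil {R,A}; 3:foilmkeil {R,A}; 4:draillux {A}; 5:doi {D,R}; 6:draillux {A}; 7:draillux {A}; 8:doi {D,R}; 9:snoul {D,N}.
Position 2: tagging it R would leave rule 2 unsatisfiable, so it must be A.
Position 3: tagging it R would leave rule 2 unsatisfiable, so it must be A.
Position 5: tagging it R would leave rule 4 unsatisfiable, so it must be D.
Position 8: tagging it R would leave rule 4 unsatisfiable, so it must be D.
Position 9: tagging it D would leave rule 3 unsatisfiable, so it must be N.
Position 1: tagging it R would leave rule 1 unsatisfiable, so it must be D.
So the tagging must be: D A A A D A A D N.
Rule-by-rule: rule 1 satisfied; rule 2 satisfied; rule 3 satisfied; rule 4 satisfied; rule 5 satisfied.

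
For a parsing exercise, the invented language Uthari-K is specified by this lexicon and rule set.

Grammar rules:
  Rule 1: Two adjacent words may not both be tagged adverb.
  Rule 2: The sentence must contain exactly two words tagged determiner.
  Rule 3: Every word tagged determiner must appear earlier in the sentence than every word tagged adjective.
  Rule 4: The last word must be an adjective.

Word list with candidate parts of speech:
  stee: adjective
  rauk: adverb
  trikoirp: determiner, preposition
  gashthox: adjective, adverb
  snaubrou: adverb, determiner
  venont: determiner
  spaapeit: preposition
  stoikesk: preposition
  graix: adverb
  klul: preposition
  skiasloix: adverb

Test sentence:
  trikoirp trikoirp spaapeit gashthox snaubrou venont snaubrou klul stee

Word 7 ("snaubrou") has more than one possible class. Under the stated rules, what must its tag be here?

adverb

Candidates per position — 1:trikoirp {determiner,preposition}; 2:trikoirp {determiner,preposition}; 3:spaapeit {preposition}; 4:gashthox {adjective,adverb}; 5:snaubrou {adverb,determiner}; 6:venont {determiner}; 7:snaubrou {adverb,determiner}; 8:klul {preposition}; 9:stee {adjective}.
Position 4: adjective is ruled out by rule 3; that leaves adverb.
Position 5: adverb is ruled out by rule 1; that leaves determiner.
Position 7: determiner is ruled out by rule 2; that leaves adverb.
Position 1: determiner is ruled out by rule 2; that leaves preposition.
Position 2: determiner is ruled out by rule 2; that leaves preposition.
So the tagging must be: preposition preposition preposition adverb determiner determiner adverb preposition adjective.
Verifying each rule — rule 1 ✓; rule 2 ✓; rule 3 ✓; rule 4 ✓.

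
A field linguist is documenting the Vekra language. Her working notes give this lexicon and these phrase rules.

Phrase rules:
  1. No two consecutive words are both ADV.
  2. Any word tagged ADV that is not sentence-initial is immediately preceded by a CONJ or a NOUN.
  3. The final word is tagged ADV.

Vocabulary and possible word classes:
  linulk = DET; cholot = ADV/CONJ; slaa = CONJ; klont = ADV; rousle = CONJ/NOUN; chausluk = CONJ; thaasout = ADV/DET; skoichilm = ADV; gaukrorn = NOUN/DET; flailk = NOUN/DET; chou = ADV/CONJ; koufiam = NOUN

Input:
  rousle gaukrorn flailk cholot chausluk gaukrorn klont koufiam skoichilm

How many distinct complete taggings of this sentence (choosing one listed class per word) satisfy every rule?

Candidates per position — 1:rousle {CONJ,NOUN}; 2:gaukrorn {NOUN,DET}; 3:flailk {NOUN,DET}; 4:cholot {ADV,CONJ}; 5:chausluk {CONJ}; 6:gaukrorn {NOUN,DET}; 7:klont {ADV}; 8:koufiam {NOUN}; 9:skoichilm {ADV}.
There are 32 candidate sequences in total.
Checking each against the rules leaves 12 sequences.
Count = 12.

12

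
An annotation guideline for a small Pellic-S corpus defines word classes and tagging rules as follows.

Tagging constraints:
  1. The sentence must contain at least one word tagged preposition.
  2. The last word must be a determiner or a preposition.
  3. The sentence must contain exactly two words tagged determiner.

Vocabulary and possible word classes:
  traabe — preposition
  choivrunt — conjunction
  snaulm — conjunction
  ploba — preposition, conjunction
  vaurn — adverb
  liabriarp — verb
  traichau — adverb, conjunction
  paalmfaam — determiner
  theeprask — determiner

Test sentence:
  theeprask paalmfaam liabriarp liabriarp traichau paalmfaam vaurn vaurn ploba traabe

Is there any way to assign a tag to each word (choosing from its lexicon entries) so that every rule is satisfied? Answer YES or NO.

NO

Candidates per position — 1:theeprask {determiner}; 2:paalmfaam {determiner}; 3:liabriarp {verb}; 4:liabriarp {verb}; 5:traichau {adverb,conjunction}; 6:paalmfaam {determiner}; 7:vaurn {adverb}; 8:vaurn {adverb}; 9:ploba {preposition,conjunction}; 10:traabe {preposition}.
Rule 3 cannot be satisfied by any choice of tags from the lexicon.
So there is no consistent tagging.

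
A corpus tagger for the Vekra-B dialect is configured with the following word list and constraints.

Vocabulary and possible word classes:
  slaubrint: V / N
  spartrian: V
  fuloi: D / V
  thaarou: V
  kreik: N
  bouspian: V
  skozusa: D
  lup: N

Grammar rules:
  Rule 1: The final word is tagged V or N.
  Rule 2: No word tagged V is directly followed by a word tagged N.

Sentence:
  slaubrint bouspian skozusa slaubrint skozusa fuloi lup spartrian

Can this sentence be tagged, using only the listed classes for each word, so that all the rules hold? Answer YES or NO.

YES

Candidates per position — 1:slaubrint {V,N}; 2:bouspian {V}; 3:skozusa {D}; 4:slaubrint {V,N}; 5:skozusa {D}; 6:fuloi {D,V}; 7:lup {N}; 8:spartrian {V}.
One satisfying assignment: V V D V D D N V.
Check: rule 1 ✓; rule 2 ✓.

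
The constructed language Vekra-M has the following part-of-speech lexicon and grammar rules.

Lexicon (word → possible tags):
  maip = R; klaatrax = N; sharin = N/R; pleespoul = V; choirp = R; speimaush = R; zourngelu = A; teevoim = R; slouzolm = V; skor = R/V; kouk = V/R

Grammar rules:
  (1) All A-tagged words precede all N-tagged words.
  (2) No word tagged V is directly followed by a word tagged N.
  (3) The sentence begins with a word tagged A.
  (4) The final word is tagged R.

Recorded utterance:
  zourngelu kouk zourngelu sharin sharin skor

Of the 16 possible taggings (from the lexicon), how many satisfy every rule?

Candidates per position — 1:zourngelu {A}; 2:kouk {V,R}; 3:zourngelu {A}; 4:sharin {N,R}; 5:sharin {N,R}; 6:skor {R,V}.
There are 16 candidate sequences in total.
Checking each against the rules leaves 8 sequences.
Count = 8.

8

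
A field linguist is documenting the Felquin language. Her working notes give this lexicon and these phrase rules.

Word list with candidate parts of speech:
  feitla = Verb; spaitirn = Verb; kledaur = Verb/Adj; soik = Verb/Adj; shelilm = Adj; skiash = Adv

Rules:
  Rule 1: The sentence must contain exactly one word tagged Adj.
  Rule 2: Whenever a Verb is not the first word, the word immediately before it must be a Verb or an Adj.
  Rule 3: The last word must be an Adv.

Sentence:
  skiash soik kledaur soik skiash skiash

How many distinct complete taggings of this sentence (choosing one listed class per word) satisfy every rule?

1

Candidates per position — 1:skiash {Adv}; 2:soik {Verb,Adj}; 3:kledaur {Verb,Adj}; 4:soik {Verb,Adj}; 5:skiash {Adv}; 6:skiash {Adv}.
There are 8 candidate sequences in total.
The sequences that satisfy every rule: Adv Adj Verb Verb Adv Adv.
Count = 1.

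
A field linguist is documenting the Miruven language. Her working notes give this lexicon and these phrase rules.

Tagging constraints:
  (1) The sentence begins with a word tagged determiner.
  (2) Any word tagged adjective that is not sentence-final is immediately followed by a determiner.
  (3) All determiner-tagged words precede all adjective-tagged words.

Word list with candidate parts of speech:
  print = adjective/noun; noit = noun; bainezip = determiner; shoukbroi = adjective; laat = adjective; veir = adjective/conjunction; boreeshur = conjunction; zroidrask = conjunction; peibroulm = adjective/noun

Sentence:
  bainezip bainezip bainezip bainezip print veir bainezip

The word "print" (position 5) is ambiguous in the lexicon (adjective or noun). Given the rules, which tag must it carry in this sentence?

Candidates per position — 1:bainezip {determiner}; 2:bainezip {determiner}; 3:bainezip {determiner}; 4:bainezip {determiner}; 5:print {adjective,noun}; 6:veir {adjective,conjunction}; 7:bainezip {determiner}.
Position 5: tagging it adjective would leave rule 2 unsatisfiable, so it must be noun.
Position 6: tagging it adjective would leave rule 3 unsatisfiable, so it must be conjunction.
That leaves exactly one tagging: determiner determiner determiner determiner noun conjunction determiner.
Rule-by-rule: rule 1 ok; rule 2 ok; rule 3 ok.

noun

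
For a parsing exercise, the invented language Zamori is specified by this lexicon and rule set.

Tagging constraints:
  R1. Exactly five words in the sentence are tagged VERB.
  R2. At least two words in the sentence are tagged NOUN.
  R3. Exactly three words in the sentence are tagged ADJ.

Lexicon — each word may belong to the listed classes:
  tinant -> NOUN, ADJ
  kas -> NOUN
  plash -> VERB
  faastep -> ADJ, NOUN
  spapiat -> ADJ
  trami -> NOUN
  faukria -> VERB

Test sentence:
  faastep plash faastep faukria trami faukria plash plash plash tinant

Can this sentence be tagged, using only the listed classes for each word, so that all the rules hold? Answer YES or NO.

Candidates per position — 1:faastep {ADJ,NOUN}; 2:plash {VERB}; 3:faastep {ADJ,NOUN}; 4:faukria {VERB}; 5:trami {NOUN}; 6:faukria {VERB}; 7:plash {VERB}; 8:plash {VERB}; 9:plash {VERB}; 10:tinant {NOUN,ADJ}.
Rule 1 cannot be satisfied by any choice of tags from the lexicon.
So there is no consistent tagging.

NO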